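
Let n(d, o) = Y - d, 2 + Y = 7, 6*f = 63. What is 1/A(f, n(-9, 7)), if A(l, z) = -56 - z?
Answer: -1/70 ≈ -0.014286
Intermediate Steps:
f = 21/2 (f = (1/6)*63 = 21/2 ≈ 10.500)
Y = 5 (Y = -2 + 7 = 5)
n(d, o) = 5 - d
1/A(f, n(-9, 7)) = 1/(-56 - (5 - 1*(-9))) = 1/(-56 - (5 + 9)) = 1/(-56 - 1*14) = 1/(-56 - 14) = 1/(-70) = -1/70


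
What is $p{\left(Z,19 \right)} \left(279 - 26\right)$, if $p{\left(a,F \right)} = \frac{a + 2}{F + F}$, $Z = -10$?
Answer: $- \frac{1012}{19} \approx -53.263$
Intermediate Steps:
$p{\left(a,F \right)} = \frac{2 + a}{2 F}$
$p{\left(Z,19 \right)} \left(279 - 26\right) = \frac{2 - 10}{2 \cdot 19} \left(279 - 26\right) = \frac{1}{2} \cdot \frac{1}{19} \left(-8\right) 253 = \left(- \frac{4}{19}\right) 253 = - \frac{1012}{19}$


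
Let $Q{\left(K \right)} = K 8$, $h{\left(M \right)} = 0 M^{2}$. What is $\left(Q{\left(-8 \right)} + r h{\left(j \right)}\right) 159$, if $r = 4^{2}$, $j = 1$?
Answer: $-10176$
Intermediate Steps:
$h{\left(M \right)} = 0$
$Q{\left(K \right)} = 8 K$
$r = 16$
$\left(Q{\left(-8 \right)} + r h{\left(j \right)}\right) 159 = \left(8 \left(-8\right) + 16 \cdot 0\right) 159 = \left(-64 + 0\right) 159 = \left(-64\right) 159 = -10176$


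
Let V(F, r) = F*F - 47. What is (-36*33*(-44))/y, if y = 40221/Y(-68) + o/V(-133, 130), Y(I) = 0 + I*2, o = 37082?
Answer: -62708418432/352267865 ≈ -178.01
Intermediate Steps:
V(F, r) = -47 + F² (V(F, r) = F² - 47 = -47 + F²)
Y(I) = 2*I (Y(I) = 0 + 2*I = 2*I)
y = -352267865/1199656 (y = 40221/((2*(-68))) + 37082/(-47 + (-133)²) = 40221/(-136) + 37082/(-47 + 17689) = 40221*(-1/136) + 37082/17642 = -40221/136 + 37082*(1/17642) = -40221/136 + 18541/8821 = -352267865/1199656 ≈ -293.64)
(-36*33*(-44))/y = (-36*33*(-44))/(-352267865/1199656) = -1188*(-44)*(-1199656/352267865) = 52272*(-1199656/352267865) = -62708418432/352267865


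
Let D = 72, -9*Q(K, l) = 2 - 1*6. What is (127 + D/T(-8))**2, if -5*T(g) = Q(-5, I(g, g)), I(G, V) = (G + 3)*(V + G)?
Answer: 466489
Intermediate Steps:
I(G, V) = (3 + G)*(G + V)
Q(K, l) = 4/9 (Q(K, l) = -(2 - 1*6)/9 = -(2 - 6)/9 = -1/9*(-4) = 4/9)
T(g) = -4/45 (T(g) = -1/5*4/9 = -4/45)
(127 + D/T(-8))**2 = (127 + 72/(-4/45))**2 = (127 + 72*(-45/4))**2 = (127 - 810)**2 = (-683)**2 = 466489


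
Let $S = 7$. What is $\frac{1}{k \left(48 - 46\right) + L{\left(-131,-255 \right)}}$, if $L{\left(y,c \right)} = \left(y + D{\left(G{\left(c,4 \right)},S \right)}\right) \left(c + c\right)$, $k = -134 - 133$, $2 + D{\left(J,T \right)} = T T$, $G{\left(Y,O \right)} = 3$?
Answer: $\frac{1}{42306} \approx 2.3637 \cdot 10^{-5}$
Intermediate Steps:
$D{\left(J,T \right)} = -2 + T^{2}$ ($D{\left(J,T \right)} = -2 + T T = -2 + T^{2}$)
$k = -267$ ($k = -134 - 133 = -267$)
$L{\left(y,c \right)} = 2 c \left(47 + y\right)$ ($L{\left(y,c \right)} = \left(y - \left(2 - 7^{2}\right)\right) \left(c + c\right) = \left(y + \left(-2 + 49\right)\right) 2 c = \left(y + 47\right) 2 c = \left(47 + y\right) 2 c = 2 c \left(47 + y\right)$)
$\frac{1}{k \left(48 - 46\right) + L{\left(-131,-255 \right)}} = \frac{1}{- 267 \left(48 - 46\right) + 2 \left(-255\right) \left(47 - 131\right)} = \frac{1}{\left(-267\right) 2 + 2 \left(-255\right) \left(-84\right)} = \frac{1}{-534 + 42840} = \frac{1}{42306}$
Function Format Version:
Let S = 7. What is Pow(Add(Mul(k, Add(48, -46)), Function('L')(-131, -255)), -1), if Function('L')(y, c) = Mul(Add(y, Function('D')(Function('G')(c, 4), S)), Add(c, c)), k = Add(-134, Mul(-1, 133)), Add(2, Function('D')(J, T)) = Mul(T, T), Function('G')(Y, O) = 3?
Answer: Rational(1, 42306) ≈ 2.3637e-5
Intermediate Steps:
Function('D')(J, T) = Add(-2, Pow(T, 2)) (Function('D')(J, T) = Add(-2, Mul(T, T)) = Add(-2, Pow(T, 2)))
k = -267 (k = Add(-134, -133) = -267)
Function('L')(y, c) = Mul(2, c, Add(47, y)) (Function('L')(y, c) = Mul(Add(y, Add(-2, Pow(7, 2))), Add(c, c)) = Mul(Add(y, Add(-2, 49)), Mul(2, c)) = Mul(Add(y, 47), Mul(2, c)) = Mul(Add(47, y), Mul(2, c)) = Mul(2, c, Add(47, y)))
Pow(Add(Mul(k, Add(48, -46)), Function('L')(-131, -255)), -1) = Pow(Add(Mul(-267, Add(48, -46)), Mul(2, -255, Add(47, -131))), -1) = Pow(Add(Mul(-267, 2), Mul(2, -255, -84)), -1) = Pow(Add(-534, 42840), -1) = Pow(42306, -1) = Rational(1, 42306)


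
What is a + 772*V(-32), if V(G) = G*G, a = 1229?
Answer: 791757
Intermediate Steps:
V(G) = G**2
a + 772*V(-32) = 1229 + 772*(-32)**2 = 1229 + 772*1024 = 1229 + 790528 = 791757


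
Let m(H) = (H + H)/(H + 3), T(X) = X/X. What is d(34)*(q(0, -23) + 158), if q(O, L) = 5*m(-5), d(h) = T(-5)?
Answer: 183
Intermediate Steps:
T(X) = 1
m(H) = 2*H/(3 + H) (m(H) = (2*H)/(3 + H) = 2*H/(3 + H))
d(h) = 1
q(O, L) = 25 (q(O, L) = 5*(2*(-5)/(3 - 5)) = 5*(2*(-5)/(-2)) = 5*(2*(-5)*(-1/2)) = 5*5 = 25)
d(34)*(q(0, -23) + 158) = 1*(25 + 158) = 1*183 = 183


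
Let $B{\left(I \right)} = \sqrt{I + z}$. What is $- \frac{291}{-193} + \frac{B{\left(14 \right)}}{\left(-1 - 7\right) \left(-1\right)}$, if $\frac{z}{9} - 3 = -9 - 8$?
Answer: $\frac{291}{193} + \frac{i \sqrt{7}}{2} \approx 1.5078 + 1.3229 i$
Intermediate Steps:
$z = -126$ ($z = 27 + 9 \left(-9 - 8\right) = 27 + 9 \left(-17\right) = 27 - 153 = -126$)
$B{\left(I \right)} = \sqrt{-126 + I}$ ($B{\left(I \right)} = \sqrt{I - 126} = \sqrt{-126 + I}$)
$- \frac{291}{-193} + \frac{B{\left(14 \right)}}{\left(-1 - 7\right) \left(-1\right)} = - \frac{291}{-193} + \frac{\sqrt{-126 + 14}}{\left(-1 - 7\right) \left(-1\right)} = \left(-291\right) \left(- \frac{1}{193}\right) + \frac{\sqrt{-112}}{\left(-8\right) \left(-1\right)} = \frac{291}{193} + \frac{4 i \sqrt{7}}{8} = \frac{291}{193} + 4 i \sqrt{7} \cdot \frac{1}{8} = \frac{291}{193} + \frac{i \sqrt{7}}{2}$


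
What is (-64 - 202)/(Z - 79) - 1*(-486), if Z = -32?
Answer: 54212/111 ≈ 488.40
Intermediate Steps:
(-64 - 202)/(Z - 79) - 1*(-486) = (-64 - 202)/(-32 - 79) - 1*(-486) = -266/(-111) + 486 = -266*(-1/111) + 486 = 266/111 + 486 = 54212/111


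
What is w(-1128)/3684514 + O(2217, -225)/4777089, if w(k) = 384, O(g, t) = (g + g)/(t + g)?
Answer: 305872189139/2921807715757836 ≈ 0.00010469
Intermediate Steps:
O(g, t) = 2*g/(g + t) (O(g, t) = (2*g)/(g + t) = 2*g/(g + t))
w(-1128)/3684514 + O(2217, -225)/4777089 = 384/3684514 + (2*2217/(2217 - 225))/4777089 = 384*(1/3684514) + (2*2217/1992)*(1/4777089) = 192/1842257 + (2*2217*(1/1992))*(1/4777089) = 192/1842257 + (739/332)*(1/4777089) = 192/1842257 + 739/1585993548 = 305872189139/2921807715757836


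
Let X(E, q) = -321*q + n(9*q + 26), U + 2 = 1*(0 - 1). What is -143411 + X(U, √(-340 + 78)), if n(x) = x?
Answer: -143385 - 312*I*√262 ≈ -1.4339e+5 - 5050.2*I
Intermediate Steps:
U = -3 (U = -2 + 1*(0 - 1) = -2 + 1*(-1) = -2 - 1 = -3)
X(E, q) = 26 - 312*q (X(E, q) = -321*q + (9*q + 26) = -321*q + (26 + 9*q) = 26 - 312*q)
-143411 + X(U, √(-340 + 78)) = -143411 + (26 - 312*√(-340 + 78)) = -143411 + (26 - 312*I*√262) = -143385 - 312*I*√262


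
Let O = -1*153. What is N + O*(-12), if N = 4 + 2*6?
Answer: 1852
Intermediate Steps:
O = -153
N = 16 (N = 4 + 12 = 16)
N + O*(-12) = 16 - 153*(-12) = 16 + 1836 = 1852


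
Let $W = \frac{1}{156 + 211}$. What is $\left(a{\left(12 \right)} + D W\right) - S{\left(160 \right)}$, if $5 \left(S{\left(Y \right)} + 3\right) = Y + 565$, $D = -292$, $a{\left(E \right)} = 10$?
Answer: $- \frac{48736}{367} \approx -132.8$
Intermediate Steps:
$W = \frac{1}{367} \approx 0.0027248$
$S{\left(Y \right)} = 110 + \frac{Y}{5}$ ($S{\left(Y \right)} = -3 + \frac{Y + 565}{5} = -3 + \frac{565 + Y}{5} = -3 + \left(113 + \frac{Y}{5}\right) = 110 + \frac{Y}{5}$)
$\left(a{\left(12 \right)} + D W\right) - S{\left(160 \right)} = \left(10 - \frac{292}{367}\right) - \left(110 + \frac{1}{5} \cdot 160\right) = \left(10 - \frac{292}{367}\right) - \left(110 + 32\right) = \frac{3378}{367} - 142 = - \frac{48736}{367}$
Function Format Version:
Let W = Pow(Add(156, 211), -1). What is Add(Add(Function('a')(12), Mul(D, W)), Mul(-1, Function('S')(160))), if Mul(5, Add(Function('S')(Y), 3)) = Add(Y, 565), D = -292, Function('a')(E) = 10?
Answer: Rational(-48736, 367) ≈ -132.80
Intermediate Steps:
W = Rational(1, 367) (W = Pow(367, -1) = Rational(1, 367) ≈ 0.0027248)
Function('S')(Y) = Add(110, Mul(Rational(1, 5), Y)) (Function('S')(Y) = Add(-3, Mul(Rational(1, 5), Add(Y, 565))) = Add(-3, Mul(Rational(1, 5), Add(565, Y))) = Add(-3, Add(113, Mul(Rational(1, 5), Y))) = Add(110, Mul(Rational(1, 5), Y)))
Add(Add(Function('a')(12), Mul(D, W)), Mul(-1, Function('S')(160))) = Add(Add(10, Mul(-292, Rational(1, 367))), Mul(-1, Add(110, Mul(Rational(1, 5), 160)))) = Add(Add(10, Rational(-292, 367)), Mul(-1, Add(110, 32))) = Add(Rational(3378, 367), Mul(-1, 142)) = Add(Rational(3378, 367), -142) = Rational(-48736, 367)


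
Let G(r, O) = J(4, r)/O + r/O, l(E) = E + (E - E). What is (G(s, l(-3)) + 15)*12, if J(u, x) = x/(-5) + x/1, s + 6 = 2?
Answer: 1044/5 ≈ 208.80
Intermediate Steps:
s = -4 (s = -6 + 2 = -4)
J(u, x) = 4*x/5 (J(u, x) = x*(-1/5) + x*1 = -x/5 + x = 4*x/5)
l(E) = E (l(E) = E + 0 = E)
G(r, O) = 9*r/(5*O) (G(r, O) = (4*r/5)/O + r/O = 4*r/(5*O) + r/O = 9*r/(5*O))
(G(s, l(-3)) + 15)*12 = ((9/5)*(-4)/(-3) + 15)*12 = ((9/5)*(-4)*(-1/3) + 15)*12 = (12/5 + 15)*12 = (87/5)*12 = 1044/5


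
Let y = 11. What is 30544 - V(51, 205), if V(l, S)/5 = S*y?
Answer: 19269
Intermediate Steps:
V(l, S) = 55*S (V(l, S) = 5*(S*11) = 5*(11*S) = 55*S)
30544 - V(51, 205) = 30544 - 55*205 = 30544 - 1*11275 = 30544 - 11275 = 19269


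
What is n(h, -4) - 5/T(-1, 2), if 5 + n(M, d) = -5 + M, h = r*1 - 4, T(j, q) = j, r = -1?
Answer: -10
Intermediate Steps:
h = -5 (h = -1*1 - 4 = -1 - 4 = -5)
n(M, d) = -10 + M (n(M, d) = -5 + (-5 + M) = -10 + M)
n(h, -4) - 5/T(-1, 2) = (-10 - 5) - 5/(-1) = -15 - 5*(-1) = -15 + 5 = -10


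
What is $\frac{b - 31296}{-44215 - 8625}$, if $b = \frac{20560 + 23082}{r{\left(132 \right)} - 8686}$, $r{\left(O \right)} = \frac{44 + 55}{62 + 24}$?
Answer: $\frac{5844660431}{9866509370} \approx 0.59237$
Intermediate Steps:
$r{\left(O \right)} = \frac{99}{86}$
$b = - \frac{3753212}{746897}$ ($b = \frac{20560 + 23082}{\frac{99}{86} - 8686} = \frac{43642}{\frac{99}{86} + \left(-11508 + 2822\right)} = \frac{43642}{\frac{99}{86} - 8686} = \frac{43642}{- \frac{746897}{86}} = 43642 \left(- \frac{86}{746897}\right) = - \frac{3753212}{746897} \approx -5.0251$)
$\frac{b - 31296}{-44215 - 8625} = \frac{- \frac{3753212}{746897} - 31296}{-44215 - 8625} = - \frac{23378641724}{746897 \left(-52840\right)} = \left(- \frac{23378641724}{746897}\right) \left(- \frac{1}{52840}\right) = \frac{5844660431}{9866509370}$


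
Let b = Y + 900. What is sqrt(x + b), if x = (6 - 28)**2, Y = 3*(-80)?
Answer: 2*sqrt(286) ≈ 33.823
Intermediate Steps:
Y = -240
x = 484 (x = (-22)**2 = 484)
b = 660 (b = -240 + 900 = 660)
sqrt(x + b) = sqrt(484 + 660) = sqrt(1144) = 2*sqrt(286)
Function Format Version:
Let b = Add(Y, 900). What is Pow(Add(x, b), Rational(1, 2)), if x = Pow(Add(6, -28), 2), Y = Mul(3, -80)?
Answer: Mul(2, Pow(286, Rational(1, 2))) ≈ 33.823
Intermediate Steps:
Y = -240
x = 484 (x = Pow(-22, 2) = 484)
b = 660 (b = Add(-240, 900) = 660)
Pow(Add(x, b), Rational(1, 2)) = Pow(Add(484, 660), Rational(1, 2)) = Pow(1144, Rational(1, 2)) = Mul(2, Pow(286, Rational(1, 2)))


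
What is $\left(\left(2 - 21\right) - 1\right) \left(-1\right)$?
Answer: $20$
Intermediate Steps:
$\left(\left(2 - 21\right) - 1\right) \left(-1\right) = \left(-19 - 1\right) \left(-1\right) = \left(-20\right) \left(-1\right) = 20$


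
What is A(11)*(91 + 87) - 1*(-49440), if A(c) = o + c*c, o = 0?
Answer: 70978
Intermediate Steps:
A(c) = c**2 (A(c) = 0 + c*c = 0 + c**2 = c**2)
A(11)*(91 + 87) - 1*(-49440) = 11**2*(91 + 87) - 1*(-49440) = 121*178 + 49440 = 21538 + 49440 = 70978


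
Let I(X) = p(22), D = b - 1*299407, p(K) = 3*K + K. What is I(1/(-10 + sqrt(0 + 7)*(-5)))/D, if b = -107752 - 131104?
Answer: -8/48933 ≈ -0.00016349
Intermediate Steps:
b = -238856
p(K) = 4*K
D = -538263 (D = -238856 - 1*299407 = -238856 - 299407 = -538263)
I(X) = 88 (I(X) = 4*22 = 88)
I(1/(-10 + sqrt(0 + 7)*(-5)))/D = 88/(-538263) = 88*(-1/538263) = -8/48933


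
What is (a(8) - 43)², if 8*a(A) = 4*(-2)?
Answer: 1936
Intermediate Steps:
a(A) = -1 (a(A) = (4*(-2))/8 = (⅛)*(-8) = -1)
(a(8) - 43)² = (-1 - 43)² = (-44)² = 1936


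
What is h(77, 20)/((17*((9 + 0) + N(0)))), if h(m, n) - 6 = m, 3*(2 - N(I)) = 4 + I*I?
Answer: 249/493 ≈ 0.50507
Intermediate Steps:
N(I) = ⅔ - I²/3 (N(I) = 2 - (4 + I*I)/3 = 2 - (4 + I²)/3 = 2 + (-4/3 - I²/3) = ⅔ - I²/3)
h(m, n) = 6 + m
h(77, 20)/((17*((9 + 0) + N(0)))) = (6 + 77)/((17*((9 + 0) + (⅔ - ⅓*0²)))) = 83/((17*(9 + (⅔ - ⅓*0)))) = 83/((17*(9 + (⅔ + 0)))) = 83/((17*(9 + ⅔))) = 83/((17*(29/3))) = 83/(493/3) = 83*(3/493) = 249/493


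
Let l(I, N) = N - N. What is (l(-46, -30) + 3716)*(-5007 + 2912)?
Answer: -7785020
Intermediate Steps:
l(I, N) = 0
(l(-46, -30) + 3716)*(-5007 + 2912) = (0 + 3716)*(-5007 + 2912) = 3716*(-2095) = -7785020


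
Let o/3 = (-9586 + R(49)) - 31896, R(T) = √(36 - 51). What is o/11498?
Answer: -62223/5749 + 3*I*√15/11498 ≈ -10.823 + 0.0010105*I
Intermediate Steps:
R(T) = I*√15 (R(T) = √(-15) = I*√15)
o = -124446 + 3*I*√15 (o = 3*((-9586 + I*√15) - 31896) = 3*(-41482 + I*√15) = -124446 + 3*I*√15 ≈ -1.2445e+5 + 11.619*I)
o/11498 = (-124446 + 3*I*√15)/11498 = (-124446 + 3*I*√15)*(1/11498) = -62223/5749 + 3*I*√15/11498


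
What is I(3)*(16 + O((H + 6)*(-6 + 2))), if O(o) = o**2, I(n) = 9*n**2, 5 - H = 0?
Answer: 158112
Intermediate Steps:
H = 5 (H = 5 - 1*0 = 5 + 0 = 5)
I(3)*(16 + O((H + 6)*(-6 + 2))) = (9*3**2)*(16 + ((5 + 6)*(-6 + 2))**2) = (9*9)*(16 + (11*(-4))**2) = 81*(16 + (-44)**2) = 81*(16 + 1936) = 81*1952 = 158112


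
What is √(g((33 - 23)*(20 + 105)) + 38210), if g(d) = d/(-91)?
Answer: 2*√79075815/91 ≈ 195.44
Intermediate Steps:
g(d) = -d/91 (g(d) = d*(-1/91) = -d/91)
√(g((33 - 23)*(20 + 105)) + 38210) = √(-(33 - 23)*(20 + 105)/91 + 38210) = √(-10*125/91 + 38210) = √(-1/91*1250 + 38210) = √(-1250/91 + 38210) = √(3475860/91) = 2*√79075815/91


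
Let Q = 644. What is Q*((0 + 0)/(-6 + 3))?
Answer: 0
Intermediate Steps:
Q*((0 + 0)/(-6 + 3)) = 644*((0 + 0)/(-6 + 3)) = 644*(0/(-3)) = 644*(0*(-⅓)) = 644*0 = 0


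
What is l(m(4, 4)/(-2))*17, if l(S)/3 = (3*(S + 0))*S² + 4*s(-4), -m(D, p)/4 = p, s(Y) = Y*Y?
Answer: 81600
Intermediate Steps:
s(Y) = Y²
m(D, p) = -4*p
l(S) = 192 + 9*S³ (l(S) = 3*((3*(S + 0))*S² + 4*(-4)²) = 3*((3*S)*S² + 4*16) = 3*(3*S³ + 64) = 3*(64 + 3*S³) = 192 + 9*S³)
l(m(4, 4)/(-2))*17 = (192 + 9*(-4*4/(-2))³)*17 = (192 + 9*(-16*(-½))³)*17 = (192 + 9*8³)*17 = (192 + 9*512)*17 = (192 + 4608)*17 = 4800*17 = 81600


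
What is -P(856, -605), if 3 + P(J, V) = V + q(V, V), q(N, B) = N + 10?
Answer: 1203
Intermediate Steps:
q(N, B) = 10 + N
P(J, V) = 7 + 2*V (P(J, V) = -3 + (V + (10 + V)) = -3 + (10 + 2*V) = 7 + 2*V)
-P(856, -605) = -(7 + 2*(-605)) = -(7 - 1210) = -1*(-1203) = 1203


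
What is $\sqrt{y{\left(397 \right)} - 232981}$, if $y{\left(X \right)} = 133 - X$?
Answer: $i \sqrt{233245} \approx 482.95 i$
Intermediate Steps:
$\sqrt{y{\left(397 \right)} - 232981} = \sqrt{\left(133 - 397\right) - 232981} = \sqrt{-264 - 232981} = \sqrt{-233245} = i \sqrt{233245}$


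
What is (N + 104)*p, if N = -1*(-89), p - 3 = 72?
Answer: 14475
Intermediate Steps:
p = 75 (p = 3 + 72 = 75)
N = 89
(N + 104)*p = (89 + 104)*75 = 193*75 = 14475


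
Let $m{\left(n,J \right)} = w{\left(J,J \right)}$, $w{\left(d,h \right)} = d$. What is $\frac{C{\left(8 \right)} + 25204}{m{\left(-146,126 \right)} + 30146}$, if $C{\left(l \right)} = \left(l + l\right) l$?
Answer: $\frac{6333}{7568} \approx 0.83681$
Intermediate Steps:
$m{\left(n,J \right)} = J$
$C{\left(l \right)} = 2 l^{2}$ ($C{\left(l \right)} = 2 l l = 2 l^{2}$)
$\frac{C{\left(8 \right)} + 25204}{m{\left(-146,126 \right)} + 30146} = \frac{2 \cdot 8^{2} + 25204}{126 + 30146} = \frac{2 \cdot 64 + 25204}{30272} = \left(128 + 25204\right) \frac{1}{30272} = 25332 \cdot \frac{1}{30272} = \frac{6333}{7568}$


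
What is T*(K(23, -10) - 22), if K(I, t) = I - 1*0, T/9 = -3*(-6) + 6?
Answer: 216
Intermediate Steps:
T = 216 (T = 9*(-3*(-6) + 6) = 9*(18 + 6) = 9*24 = 216)
K(I, t) = I (K(I, t) = I + 0 = I)
T*(K(23, -10) - 22) = 216*(23 - 22) = 216*1 = 216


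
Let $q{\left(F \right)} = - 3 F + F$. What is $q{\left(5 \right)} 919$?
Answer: $-9190$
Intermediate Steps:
$q{\left(F \right)} = - 2 F$
$q{\left(5 \right)} 919 = \left(-2\right) 5 \cdot 919 = \left(-10\right) 919 = -9190$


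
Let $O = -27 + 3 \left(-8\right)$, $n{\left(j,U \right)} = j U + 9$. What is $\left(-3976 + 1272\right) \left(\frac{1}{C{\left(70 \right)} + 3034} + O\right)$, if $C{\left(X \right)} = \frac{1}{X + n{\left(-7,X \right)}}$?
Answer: $\frac{13227804096}{95921} \approx 1.379 \cdot 10^{5}$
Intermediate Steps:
$n{\left(j,U \right)} = 9 + U j$ ($n{\left(j,U \right)} = U j + 9 = 9 + U j$)
$C{\left(X \right)} = \frac{1}{9 - 6 X}$ ($C{\left(X \right)} = \frac{1}{X + \left(9 + X \left(-7\right)\right)} = \frac{1}{X - \left(-9 + 7 X\right)} = \frac{1}{9 - 6 X}$)
$O = -51$ ($O = -27 - 24 = -51$)
$\left(-3976 + 1272\right) \left(\frac{1}{C{\left(70 \right)} + 3034} + O\right) = \left(-3976 + 1272\right) \left(\frac{1}{\frac{1}{3 \left(3 - 140\right)} + 3034} - 51\right) = - 2704 \left(\frac{1}{\frac{1}{3 \left(3 - 140\right)} + 3034} - 51\right) = - 2704 \left(\frac{1}{\frac{1}{3 \left(-137\right)} + 3034} - 51\right) = - 2704 \left(\frac{1}{\frac{1}{3} \left(- \frac{1}{137}\right) + 3034} - 51\right) = - 2704 \left(\frac{1}{- \frac{1}{411} + 3034} - 51\right) = - 2704 \left(\frac{1}{\frac{1246973}{411}} - 51\right) = - 2704 \left(\frac{411}{1246973} - 51\right) = \left(-2704\right) \left(- \frac{63595212}{1246973}\right) = \frac{13227804096}{95921}$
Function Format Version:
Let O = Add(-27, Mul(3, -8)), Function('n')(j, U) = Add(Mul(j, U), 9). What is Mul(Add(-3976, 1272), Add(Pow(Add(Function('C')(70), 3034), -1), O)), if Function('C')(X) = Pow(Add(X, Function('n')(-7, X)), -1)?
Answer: Rational(13227804096, 95921) ≈ 1.3790e+5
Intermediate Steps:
Function('n')(j, U) = Add(9, Mul(U, j)) (Function('n')(j, U) = Add(Mul(U, j), 9) = Add(9, Mul(U, j)))
Function('C')(X) = Pow(Add(9, Mul(-6, X)), -1) (Function('C')(X) = Pow(Add(X, Add(9, Mul(X, -7))), -1) = Pow(Add(X, Add(9, Mul(-7, X))), -1) = Pow(Add(9, Mul(-6, X)), -1))
O = -51 (O = Add(-27, -24) = -51)
Mul(Add(-3976, 1272), Add(Pow(Add(Function('C')(70), 3034), -1), O)) = Mul(Add(-3976, 1272), Add(Pow(Add(Mul(Rational(1, 3), Pow(Add(3, Mul(-2, 70)), -1)), 3034), -1), -51)) = Mul(-2704, Add(Pow(Add(Mul(Rational(1, 3), Pow(Add(3, -140), -1)), 3034), -1), -51)) = Mul(-2704, Add(Pow(Add(Mul(Rational(1, 3), Pow(-137, -1)), 3034), -1), -51)) = Mul(-2704, Add(Pow(Add(Mul(Rational(1, 3), Rational(-1, 137)), 3034), -1), -51)) = Mul(-2704, Add(Pow(Add(Rational(-1, 411), 3034), -1), -51)) = Mul(-2704, Add(Pow(Rational(1246973, 411), -1), -51)) = Mul(-2704, Add(Rational(411, 1246973), -51)) = Mul(-2704, Rational(-63595212, 1246973)) = Rational(13227804096, 95921)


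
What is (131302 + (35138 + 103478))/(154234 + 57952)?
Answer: 134959/106093 ≈ 1.2721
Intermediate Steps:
(131302 + (35138 + 103478))/(154234 + 57952) = (131302 + 138616)/212186 = 269918*(1/212186) = 134959/106093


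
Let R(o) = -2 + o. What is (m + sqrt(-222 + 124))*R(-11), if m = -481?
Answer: 6253 - 91*I*sqrt(2) ≈ 6253.0 - 128.69*I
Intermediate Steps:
(m + sqrt(-222 + 124))*R(-11) = (-481 + sqrt(-222 + 124))*(-2 - 11) = (-481 + sqrt(-98))*(-13) = (-481 + 7*I*sqrt(2))*(-13) = 6253 - 91*I*sqrt(2)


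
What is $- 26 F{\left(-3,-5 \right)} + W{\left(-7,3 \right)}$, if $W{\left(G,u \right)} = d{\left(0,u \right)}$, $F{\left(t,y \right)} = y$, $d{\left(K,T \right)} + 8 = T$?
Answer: $125$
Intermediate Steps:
$d{\left(K,T \right)} = -8 + T$
$W{\left(G,u \right)} = -8 + u$
$- 26 F{\left(-3,-5 \right)} + W{\left(-7,3 \right)} = \left(-26\right) \left(-5\right) + \left(-8 + 3\right) = 130 - 5 = 125$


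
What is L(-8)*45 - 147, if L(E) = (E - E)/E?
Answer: -147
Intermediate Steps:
L(E) = 0 (L(E) = 0/E = 0)
L(-8)*45 - 147 = 0*45 - 147 = 0 - 147 = -147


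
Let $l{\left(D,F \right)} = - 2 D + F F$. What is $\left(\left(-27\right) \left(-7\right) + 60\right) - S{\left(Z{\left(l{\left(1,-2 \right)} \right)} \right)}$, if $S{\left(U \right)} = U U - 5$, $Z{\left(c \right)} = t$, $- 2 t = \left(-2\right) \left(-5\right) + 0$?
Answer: $229$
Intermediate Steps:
$t = -5$ ($t = - \frac{\left(-2\right) \left(-5\right) + 0}{2} = - \frac{10 + 0}{2} = \left(- \frac{1}{2}\right) 10 = -5$)
$l{\left(D,F \right)} = F^{2} - 2 D$ ($l{\left(D,F \right)} = - 2 D + F^{2} = F^{2} - 2 D$)
$Z{\left(c \right)} = -5$
$S{\left(U \right)} = -5 + U^{2}$ ($S{\left(U \right)} = U^{2} - 5 = -5 + U^{2}$)
$\left(\left(-27\right) \left(-7\right) + 60\right) - S{\left(Z{\left(l{\left(1,-2 \right)} \right)} \right)} = \left(\left(-27\right) \left(-7\right) + 60\right) - \left(-5 + \left(-5\right)^{2}\right) = \left(189 + 60\right) - \left(-5 + 25\right) = 249 - 20 = 229$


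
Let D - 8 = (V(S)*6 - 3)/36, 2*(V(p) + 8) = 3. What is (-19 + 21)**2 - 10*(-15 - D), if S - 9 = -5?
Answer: 667/3 ≈ 222.33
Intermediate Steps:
S = 4 (S = 9 - 5 = 4)
V(p) = -13/2 (V(p) = -8 + (1/2)*3 = -8 + 3/2 = -13/2)
D = 41/6 (D = 8 + (-13/2*6 - 3)/36 = 8 + (-39 - 3)*(1/36) = 8 - 42*1/36 = 8 - 7/6 = 41/6 ≈ 6.8333)
(-19 + 21)**2 - 10*(-15 - D) = (-19 + 21)**2 - 10*(-15 - 1*41/6) = 2**2 - 10*(-15 - 41/6) = 4 - 10*(-131/6) = 4 + 655/3 = 667/3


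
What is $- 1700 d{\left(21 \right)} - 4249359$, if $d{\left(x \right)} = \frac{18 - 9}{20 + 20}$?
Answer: $- \frac{8499483}{2} \approx -4.2497 \cdot 10^{6}$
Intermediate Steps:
$d{\left(x \right)} = \frac{9}{40}$
$- 1700 d{\left(21 \right)} - 4249359 = \left(-1700\right) \frac{9}{40} - 4249359 = - \frac{765}{2} - 4249359 = - \frac{8499483}{2}$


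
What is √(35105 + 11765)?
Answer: √46870 ≈ 216.49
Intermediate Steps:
√(35105 + 11765) = √46870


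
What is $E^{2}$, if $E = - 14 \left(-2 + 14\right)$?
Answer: $28224$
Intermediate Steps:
$E = -168$ ($E = \left(-14\right) 12 = -168$)
$E^{2} = \left(-168\right)^{2} = 28224$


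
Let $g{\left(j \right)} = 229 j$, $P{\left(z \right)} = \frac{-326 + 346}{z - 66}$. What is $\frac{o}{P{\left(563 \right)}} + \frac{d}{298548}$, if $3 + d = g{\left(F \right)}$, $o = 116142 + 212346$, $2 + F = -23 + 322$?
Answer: $\frac{2030854615247}{248790} \approx 8.1629 \cdot 10^{6}$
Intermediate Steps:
$P{\left(z \right)} = \frac{20}{-66 + z}$
$F = 297$ ($F = -2 + \left(-23 + 322\right) = -2 + 299 = 297$)
$o = 328488$
$d = 68010$ ($d = -3 + 229 \cdot 297 = -3 + 68013 = 68010$)
$\frac{o}{P{\left(563 \right)}} + \frac{d}{298548} = \frac{328488}{20 \frac{1}{-66 + 563}} + \frac{68010}{298548} = \frac{328488}{20 \cdot \frac{1}{497}} + 68010 \cdot \frac{1}{298548} = \frac{328488}{20 \cdot \frac{1}{497}} + \frac{11335}{49758} = \frac{328488}{\frac{20}{497}} + \frac{11335}{49758} = 328488 \cdot \frac{497}{20} + \frac{11335}{49758} = \frac{40814634}{5} + \frac{11335}{49758} = \frac{2030854615247}{248790}$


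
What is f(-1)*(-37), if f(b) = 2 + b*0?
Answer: -74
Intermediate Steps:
f(b) = 2 (f(b) = 2 + 0 = 2)
f(-1)*(-37) = 2*(-37) = -74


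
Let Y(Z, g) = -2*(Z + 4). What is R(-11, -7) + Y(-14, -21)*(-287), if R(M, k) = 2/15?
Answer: -86098/15 ≈ -5739.9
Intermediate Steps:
R(M, k) = 2/15 (R(M, k) = 2*(1/15) = 2/15)
Y(Z, g) = -8 - 2*Z (Y(Z, g) = -2*(4 + Z) = -8 - 2*Z)
R(-11, -7) + Y(-14, -21)*(-287) = 2/15 + (-8 - 2*(-14))*(-287) = 2/15 + (-8 + 28)*(-287) = 2/15 + 20*(-287) = 2/15 - 5740 = -86098/15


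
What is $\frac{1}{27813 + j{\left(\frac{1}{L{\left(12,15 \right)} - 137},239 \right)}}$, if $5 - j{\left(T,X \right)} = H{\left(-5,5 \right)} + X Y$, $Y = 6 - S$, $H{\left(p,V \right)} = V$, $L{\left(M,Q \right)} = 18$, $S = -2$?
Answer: $\frac{1}{25901} \approx 3.8609 \cdot 10^{-5}$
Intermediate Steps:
$Y = 8$ ($Y = 6 - -2 = 6 + 2 = 8$)
$j{\left(T,X \right)} = - 8 X$ ($j{\left(T,X \right)} = 5 - \left(5 + X 8\right) = 5 - \left(5 + 8 X\right) = - 8 X$)
$\frac{1}{27813 + j{\left(\frac{1}{L{\left(12,15 \right)} - 137},239 \right)}} = \frac{1}{27813 - 1912} = \frac{1}{25901}$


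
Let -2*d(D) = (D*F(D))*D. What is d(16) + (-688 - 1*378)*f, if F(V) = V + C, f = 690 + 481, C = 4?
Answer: -1250846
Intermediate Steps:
f = 1171
F(V) = 4 + V (F(V) = V + 4 = 4 + V)
d(D) = -D²*(4 + D)/2 (d(D) = -D*(4 + D)*D/2 = -D²*(4 + D)/2)
d(16) + (-688 - 1*378)*f = (½)*16²*(-4 - 1*16) + (-688 - 1*378)*1171 = (½)*256*(-4 - 16) + (-688 - 378)*1171 = (½)*256*(-20) - 1066*1171 = -2560 - 1248286 = -1250846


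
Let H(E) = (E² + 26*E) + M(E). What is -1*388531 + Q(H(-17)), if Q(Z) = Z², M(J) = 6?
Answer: -366922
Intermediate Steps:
H(E) = 6 + E² + 26*E (H(E) = (E² + 26*E) + 6 = 6 + E² + 26*E)
-1*388531 + Q(H(-17)) = -1*388531 + (6 + (-17)² + 26*(-17))² = -388531 + (6 + 289 - 442)² = -388531 + (-147)² = -388531 + 21609 = -366922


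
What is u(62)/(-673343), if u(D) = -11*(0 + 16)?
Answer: 16/61213 ≈ 0.00026138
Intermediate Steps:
u(D) = -176 (u(D) = -11*16 = -176)
u(62)/(-673343) = -176/(-673343) = -176*(-1/673343) = 16/61213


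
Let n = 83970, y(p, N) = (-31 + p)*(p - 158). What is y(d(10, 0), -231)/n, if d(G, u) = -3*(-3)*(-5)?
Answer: 7714/41985 ≈ 0.18373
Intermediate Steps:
d(G, u) = -45 (d(G, u) = 9*(-5) = -45)
y(p, N) = (-158 + p)*(-31 + p) (y(p, N) = (-31 + p)*(-158 + p) = (-158 + p)*(-31 + p))
y(d(10, 0), -231)/n = (4898 + (-45)² - 189*(-45))/83970 = (4898 + 2025 + 8505)*(1/83970) = 15428*(1/83970) = 7714/41985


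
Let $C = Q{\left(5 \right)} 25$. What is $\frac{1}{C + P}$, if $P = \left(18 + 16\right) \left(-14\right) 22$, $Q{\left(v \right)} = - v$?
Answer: $- \frac{1}{10597} \approx -9.4366 \cdot 10^{-5}$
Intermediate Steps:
$P = -10472$ ($P = 34 \left(-14\right) 22 = \left(-476\right) 22 = -10472$)
$C = -125$ ($C = \left(-1\right) 5 \cdot 25 = \left(-5\right) 25 = -125$)
$\frac{1}{C + P} = \frac{1}{-125 - 10472} = \frac{1}{-10597} = - \frac{1}{10597}$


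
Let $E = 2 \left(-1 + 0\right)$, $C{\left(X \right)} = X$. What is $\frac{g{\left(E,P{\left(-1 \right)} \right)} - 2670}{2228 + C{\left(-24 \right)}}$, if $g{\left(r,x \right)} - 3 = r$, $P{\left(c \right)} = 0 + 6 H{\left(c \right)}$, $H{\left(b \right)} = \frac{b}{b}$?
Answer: $- \frac{2669}{2204} \approx -1.211$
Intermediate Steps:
$H{\left(b \right)} = 1$
$P{\left(c \right)} = 6$ ($P{\left(c \right)} = 0 + 6 \cdot 1 = 0 + 6 = 6$)
$E = -2$ ($E = 2 \left(-1\right) = -2$)
$g{\left(r,x \right)} = 3 + r$
$\frac{g{\left(E,P{\left(-1 \right)} \right)} - 2670}{2228 + C{\left(-24 \right)}} = \frac{\left(3 - 2\right) - 2670}{2228 - 24} = \frac{1 - 2670}{2204} = \left(-2669\right) \frac{1}{2204} = - \frac{2669}{2204}$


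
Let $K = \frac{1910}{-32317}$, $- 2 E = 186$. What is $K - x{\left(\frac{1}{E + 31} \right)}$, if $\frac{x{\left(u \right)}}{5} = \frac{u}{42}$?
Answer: $- \frac{4812055}{84153468} \approx -0.057182$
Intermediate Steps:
$E = -93$ ($E = \left(- \frac{1}{2}\right) 186 = -93$)
$K = - \frac{1910}{32317}$ ($K = 1910 \left(- \frac{1}{32317}\right) = - \frac{1910}{32317} \approx -0.059102$)
$x{\left(u \right)} = \frac{5 u}{42}$ ($x{\left(u \right)} = 5 \frac{u}{42} = \frac{5 u}{42}$)
$K - x{\left(\frac{1}{E + 31} \right)} = - \frac{1910}{32317} - \frac{5}{42 \left(-93 + 31\right)} = - \frac{1910}{32317} - \frac{5}{42 \left(-62\right)} = - \frac{1910}{32317} - \frac{5}{42} \left(- \frac{1}{62}\right) = - \frac{1910}{32317} - - \frac{5}{2604} = - \frac{1910}{32317} + \frac{5}{2604} = - \frac{4812055}{84153468}$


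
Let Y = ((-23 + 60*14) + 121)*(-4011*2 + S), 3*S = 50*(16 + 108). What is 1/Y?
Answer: -3/16758308 ≈ -1.7902e-7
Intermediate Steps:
S = 6200/3 (S = (50*(16 + 108))/3 = (50*124)/3 = (1/3)*6200 = 6200/3 ≈ 2066.7)
Y = -16758308/3 (Y = ((-23 + 60*14) + 121)*(-4011*2 + 6200/3) = ((-23 + 840) + 121)*(-8022 + 6200/3) = (817 + 121)*(-17866/3) = 938*(-17866/3) = -16758308/3 ≈ -5.5861e+6)
1/Y = 1/(-16758308/3) = -3/16758308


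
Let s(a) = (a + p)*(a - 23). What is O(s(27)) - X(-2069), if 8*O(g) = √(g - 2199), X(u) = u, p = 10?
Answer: 2069 + I*√2051/8 ≈ 2069.0 + 5.661*I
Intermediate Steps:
s(a) = (-23 + a)*(10 + a) (s(a) = (a + 10)*(a - 23) = (10 + a)*(-23 + a) = (-23 + a)*(10 + a))
O(g) = √(-2199 + g)/8 (O(g) = √(g - 2199)/8 = √(-2199 + g)/8)
O(s(27)) - X(-2069) = √(-2199 + (-230 + 27² - 13*27))/8 - 1*(-2069) = √(-2199 + (-230 + 729 - 351))/8 + 2069 = √(-2199 + 148)/8 + 2069 = √(-2051)/8 + 2069 = (I*√2051)/8 + 2069 = I*√2051/8 + 2069 = 2069 + I*√2051/8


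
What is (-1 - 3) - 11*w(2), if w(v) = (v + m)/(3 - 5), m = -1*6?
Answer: -26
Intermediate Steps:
m = -6
w(v) = 3 - v/2 (w(v) = (v - 6)/(3 - 5) = (-6 + v)/(-2) = (-6 + v)*(-1/2) = 3 - v/2)
(-1 - 3) - 11*w(2) = (-1 - 3) - 11*(3 - 1/2*2) = -4 - 11*(3 - 1) = -4 - 11*2 = -4 - 22 = -26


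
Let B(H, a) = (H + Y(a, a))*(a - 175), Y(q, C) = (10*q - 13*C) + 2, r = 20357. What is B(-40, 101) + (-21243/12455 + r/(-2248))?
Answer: 706221427861/27998840 ≈ 25223.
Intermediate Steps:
Y(q, C) = 2 - 13*C + 10*q (Y(q, C) = (-13*C + 10*q) + 2 = 2 - 13*C + 10*q)
B(H, a) = (-175 + a)*(2 + H - 3*a) (B(H, a) = (H + (2 - 13*a + 10*a))*(a - 175) = (H + (2 - 3*a))*(-175 + a) = (2 + H - 3*a)*(-175 + a) = (-175 + a)*(2 + H - 3*a))
B(-40, 101) + (-21243/12455 + r/(-2248)) = (-350 - 175*(-40) - 3*101² + 527*101 - 40*101) + (-21243/12455 + 20357/(-2248)) = (-350 + 7000 - 3*10201 + 53227 - 4040) + (-21243*1/12455 + 20357*(-1/2248)) = (-350 + 7000 - 30603 + 53227 - 4040) + (-21243/12455 - 20357/2248) = 25234 - 301300699/27998840 = 706221427861/27998840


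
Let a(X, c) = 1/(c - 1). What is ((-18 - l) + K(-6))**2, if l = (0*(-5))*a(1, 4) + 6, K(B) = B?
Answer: 900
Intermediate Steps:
a(X, c) = 1/(-1 + c)
l = 6 (l = (0*(-5))/(-1 + 4) + 6 = 0/3 + 6 = 0*(1/3) + 6 = 0 + 6 = 6)
((-18 - l) + K(-6))**2 = ((-18 - 1*6) - 6)**2 = ((-18 - 6) - 6)**2 = (-24 - 6)**2 = (-30)**2 = 900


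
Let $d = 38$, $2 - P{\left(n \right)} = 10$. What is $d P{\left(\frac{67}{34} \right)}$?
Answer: $-304$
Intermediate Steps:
$P{\left(n \right)} = -8$ ($P{\left(n \right)} = 2 - 10 = -8$)
$d P{\left(\frac{67}{34} \right)} = 38 \left(-8\right) = -304$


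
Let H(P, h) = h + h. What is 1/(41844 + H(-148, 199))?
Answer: 1/42242 ≈ 2.3673e-5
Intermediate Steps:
H(P, h) = 2*h
1/(41844 + H(-148, 199)) = 1/(41844 + 2*199) = 1/(41844 + 398) = 1/42242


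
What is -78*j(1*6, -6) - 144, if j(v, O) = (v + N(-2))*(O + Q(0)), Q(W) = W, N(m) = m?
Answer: 1728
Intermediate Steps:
j(v, O) = O*(-2 + v) (j(v, O) = (v - 2)*(O + 0) = (-2 + v)*O = O*(-2 + v))
-78*j(1*6, -6) - 144 = -(-468)*(-2 + 1*6) - 144 = -(-468)*(-2 + 6) - 144 = -(-468)*4 - 144 = -78*(-24) - 144 = 1872 - 144 = 1728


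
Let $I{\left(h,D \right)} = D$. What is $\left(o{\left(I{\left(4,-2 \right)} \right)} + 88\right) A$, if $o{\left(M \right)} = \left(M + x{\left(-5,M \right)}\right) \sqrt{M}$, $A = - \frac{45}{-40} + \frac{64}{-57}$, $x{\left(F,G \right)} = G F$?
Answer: $\frac{11}{57} + \frac{i \sqrt{2}}{57} \approx 0.19298 + 0.024811 i$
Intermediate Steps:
$x{\left(F,G \right)} = F G$
$A = \frac{1}{456}$ ($A = \left(-45\right) \left(- \frac{1}{40}\right) + 64 \left(- \frac{1}{57}\right) = \frac{9}{8} - \frac{64}{57} = \frac{1}{456} \approx 0.002193$)
$o{\left(M \right)} = - 4 M^{\frac{3}{2}}$ ($o{\left(M \right)} = \left(M - 5 M\right) \sqrt{M} = - 4 M \sqrt{M} = - 4 M^{\frac{3}{2}}$)
$\left(o{\left(I{\left(4,-2 \right)} \right)} + 88\right) A = \left(- 4 \left(-2\right)^{\frac{3}{2}} + 88\right) \frac{1}{456} = \left(- 4 \left(- 2 i \sqrt{2}\right) + 88\right) \frac{1}{456} = \left(8 i \sqrt{2} + 88\right) \frac{1}{456} = \left(88 + 8 i \sqrt{2}\right) \frac{1}{456} = \frac{11}{57} + \frac{i \sqrt{2}}{57}$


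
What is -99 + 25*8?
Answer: 101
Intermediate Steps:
-99 + 25*8 = -99 + 200 = 101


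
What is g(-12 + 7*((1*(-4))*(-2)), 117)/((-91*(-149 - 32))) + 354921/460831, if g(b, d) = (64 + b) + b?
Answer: 845135729/1084335343 ≈ 0.77940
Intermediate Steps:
g(b, d) = 64 + 2*b
g(-12 + 7*((1*(-4))*(-2)), 117)/((-91*(-149 - 32))) + 354921/460831 = (64 + 2*(-12 + 7*((1*(-4))*(-2))))/((-91*(-149 - 32))) + 354921/460831 = (64 + 2*(-12 + 7*(-4*(-2))))/((-91*(-181))) + 354921*(1/460831) = (64 + 2*(-12 + 7*8))/16471 + 50703/65833 = (64 + 2*(-12 + 56))*(1/16471) + 50703/65833 = (64 + 2*44)*(1/16471) + 50703/65833 = (64 + 88)*(1/16471) + 50703/65833 = 152*(1/16471) + 50703/65833 = 152/16471 + 50703/65833 = 845135729/1084335343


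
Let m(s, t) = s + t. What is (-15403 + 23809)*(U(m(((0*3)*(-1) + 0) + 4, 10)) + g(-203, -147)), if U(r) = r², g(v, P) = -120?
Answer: 638856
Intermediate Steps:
(-15403 + 23809)*(U(m(((0*3)*(-1) + 0) + 4, 10)) + g(-203, -147)) = (-15403 + 23809)*(((((0*3)*(-1) + 0) + 4) + 10)² - 120) = 8406*((((0*(-1) + 0) + 4) + 10)² - 120) = 8406*((((0 + 0) + 4) + 10)² - 120) = 8406*(((0 + 4) + 10)² - 120) = 8406*((4 + 10)² - 120) = 8406*(14² - 120) = 8406*(196 - 120) = 8406*76 = 638856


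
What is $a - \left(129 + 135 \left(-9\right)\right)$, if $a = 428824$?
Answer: $429910$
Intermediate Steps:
$a - \left(129 + 135 \left(-9\right)\right) = 428824 - \left(129 + 135 \left(-9\right)\right) = 428824 - \left(129 - 1215\right) = 428824 - -1086 = 428824 + 1086 = 429910$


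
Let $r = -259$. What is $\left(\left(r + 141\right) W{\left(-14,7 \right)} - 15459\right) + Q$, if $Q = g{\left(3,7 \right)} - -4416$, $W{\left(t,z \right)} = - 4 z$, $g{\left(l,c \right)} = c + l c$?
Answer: $-7711$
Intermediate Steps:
$g{\left(l,c \right)} = c + c l$
$Q = 4444$ ($Q = 7 \left(1 + 3\right) - -4416 = 7 \cdot 4 + 4416 = 28 + 4416 = 4444$)
$\left(\left(r + 141\right) W{\left(-14,7 \right)} - 15459\right) + Q = \left(\left(-259 + 141\right) \left(\left(-4\right) 7\right) - 15459\right) + 4444 = \left(\left(-118\right) \left(-28\right) - 15459\right) + 4444 = \left(3304 - 15459\right) + 4444 = -12155 + 4444 = -7711$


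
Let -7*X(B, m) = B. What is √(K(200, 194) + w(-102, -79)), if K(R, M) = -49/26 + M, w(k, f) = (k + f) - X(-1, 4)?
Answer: √363454/182 ≈ 3.3125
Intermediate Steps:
X(B, m) = -B/7
w(k, f) = -⅐ + f + k (w(k, f) = (k + f) - (-1)*(-1)/7 = (f + k) - 1*⅐ = (f + k) - ⅐ = -⅐ + f + k)
K(R, M) = -49/26 + M (K(R, M) = -49*1/26 + M = -49/26 + M)
√(K(200, 194) + w(-102, -79)) = √((-49/26 + 194) + (-⅐ - 79 - 102)) = √(4995/26 - 1268/7) = √(1997/182) = √363454/182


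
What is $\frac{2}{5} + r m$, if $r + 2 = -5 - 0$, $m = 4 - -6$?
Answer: $- \frac{348}{5} \approx -69.6$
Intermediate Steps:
$m = 10$ ($m = 4 + 6 = 10$)
$r = -7$ ($r = -2 - 5 = -7$)
$\frac{2}{5} + r m = \frac{2}{5} - 70 = - \frac{348}{5}$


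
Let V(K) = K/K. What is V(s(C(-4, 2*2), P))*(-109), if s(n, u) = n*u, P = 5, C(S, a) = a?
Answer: -109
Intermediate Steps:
V(K) = 1
V(s(C(-4, 2*2), P))*(-109) = 1*(-109) = -109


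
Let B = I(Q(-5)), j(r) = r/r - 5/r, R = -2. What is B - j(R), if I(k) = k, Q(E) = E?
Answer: -17/2 ≈ -8.5000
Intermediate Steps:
j(r) = 1 - 5/r
B = -5
B - j(R) = -5 - (-5 - 2)/(-2) = -5 - (-1)*(-7)/2 = -5 - 1*7/2 = -5 - 7/2 = -17/2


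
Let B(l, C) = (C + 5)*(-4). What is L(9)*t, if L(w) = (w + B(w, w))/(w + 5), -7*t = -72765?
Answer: -69795/2 ≈ -34898.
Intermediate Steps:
B(l, C) = -20 - 4*C (B(l, C) = (5 + C)*(-4) = -20 - 4*C)
t = 10395 (t = -⅐*(-72765) = 10395)
L(w) = (-20 - 3*w)/(5 + w) (L(w) = (w + (-20 - 4*w))/(w + 5) = (-20 - 3*w)/(5 + w))
L(9)*t = ((-20 - 3*9)/(5 + 9))*10395 = ((-20 - 27)/14)*10395 = ((1/14)*(-47))*10395 = -47/14*10395 = -69795/2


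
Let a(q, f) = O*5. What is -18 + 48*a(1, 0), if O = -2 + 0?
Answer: -498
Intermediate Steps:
O = -2
a(q, f) = -10 (a(q, f) = -2*5 = -10)
-18 + 48*a(1, 0) = -18 + 48*(-10) = -18 - 480 = -498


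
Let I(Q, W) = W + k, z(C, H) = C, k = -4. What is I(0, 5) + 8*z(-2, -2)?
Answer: -15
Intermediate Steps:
I(Q, W) = -4 + W (I(Q, W) = W - 4 = -4 + W)
I(0, 5) + 8*z(-2, -2) = (-4 + 5) + 8*(-2) = 1 - 16 = -15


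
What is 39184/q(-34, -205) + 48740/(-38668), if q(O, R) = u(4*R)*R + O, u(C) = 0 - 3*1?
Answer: 53101749/802361 ≈ 66.182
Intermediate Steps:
u(C) = -3 (u(C) = 0 - 3 = -3)
q(O, R) = O - 3*R (q(O, R) = -3*R + O = O - 3*R)
39184/q(-34, -205) + 48740/(-38668) = 39184/(-34 - 3*(-205)) + 48740/(-38668) = 39184/(-34 + 615) + 48740*(-1/38668) = 39184/581 - 12185/9667 = 53101749/802361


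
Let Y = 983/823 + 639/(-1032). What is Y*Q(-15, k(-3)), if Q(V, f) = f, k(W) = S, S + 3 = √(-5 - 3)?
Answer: -488559/283112 + 162853*I*√2/141556 ≈ -1.7257 + 1.627*I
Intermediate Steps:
S = -3 + 2*I*√2 (S = -3 + √(-5 - 3) = -3 + √(-8) = -3 + 2*I*√2 ≈ -3.0 + 2.8284*I)
k(W) = -3 + 2*I*√2
Y = 162853/283112 (Y = 983*(1/823) + 639*(-1/1032) = 983/823 - 213/344 = 162853/283112 ≈ 0.57522)
Y*Q(-15, k(-3)) = 162853*(-3 + 2*I*√2)/283112 = -488559/283112 + 162853*I*√2/141556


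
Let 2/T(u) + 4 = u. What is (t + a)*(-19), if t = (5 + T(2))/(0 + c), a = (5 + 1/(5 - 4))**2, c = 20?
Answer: -3439/5 ≈ -687.80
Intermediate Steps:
T(u) = 2/(-4 + u)
a = 36 (a = (5 + 1/1)**2 = (5 + 1)**2 = 6**2 = 36)
t = 1/5 (t = (5 + 2/(-4 + 2))/(0 + 20) = (5 + 2/(-2))/20 = (5 + 2*(-1/2))*(1/20) = (5 - 1)*(1/20) = 4*(1/20) = 1/5 ≈ 0.20000)
(t + a)*(-19) = (1/5 + 36)*(-19) = (181/5)*(-19) = -3439/5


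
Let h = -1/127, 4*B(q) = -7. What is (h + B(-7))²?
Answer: 797449/258064 ≈ 3.0901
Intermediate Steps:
B(q) = -7/4 (B(q) = (¼)*(-7) = -7/4)
h = -1/127 (h = -1*1/127 = -1/127 ≈ -0.0078740)
(h + B(-7))² = (-1/127 - 7/4)² = (-893/508)² = 797449/258064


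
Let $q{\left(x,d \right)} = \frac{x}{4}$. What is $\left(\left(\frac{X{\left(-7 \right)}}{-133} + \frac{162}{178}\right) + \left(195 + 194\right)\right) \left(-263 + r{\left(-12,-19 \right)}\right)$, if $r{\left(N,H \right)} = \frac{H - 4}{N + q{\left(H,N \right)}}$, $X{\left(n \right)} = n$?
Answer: $- \frac{11559095883}{113297} \approx -1.0202 \cdot 10^{5}$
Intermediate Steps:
$q{\left(x,d \right)} = \frac{x}{4}$ ($q{\left(x,d \right)} = x \frac{1}{4} = \frac{x}{4}$)
$r{\left(N,H \right)} = \frac{-4 + H}{N + \frac{H}{4}}$ ($r{\left(N,H \right)} = \frac{H - 4}{N + \frac{H}{4}} = \frac{-4 + H}{N + \frac{H}{4}}$)
$\left(\left(\frac{X{\left(-7 \right)}}{-133} + \frac{162}{178}\right) + \left(195 + 194\right)\right) \left(-263 + r{\left(-12,-19 \right)}\right) = \left(\left(- \frac{7}{-133} + \frac{162}{178}\right) + \left(195 + 194\right)\right) \left(-263 + \frac{4 \left(-4 - 19\right)}{-19 + 4 \left(-12\right)}\right) = \left(\left(\left(-7\right) \left(- \frac{1}{133}\right) + 162 \cdot \frac{1}{178}\right) + 389\right) \left(-263 + 4 \frac{1}{-19 - 48} \left(-23\right)\right) = \left(\left(\frac{1}{19} + \frac{81}{89}\right) + 389\right) \left(-263 + 4 \frac{1}{-67} \left(-23\right)\right) = \left(\frac{1628}{1691} + 389\right) \left(-263 + 4 \left(- \frac{1}{67}\right) \left(-23\right)\right) = \frac{659427 \left(-263 + \frac{92}{67}\right)}{1691} = \frac{659427}{1691} \left(- \frac{17529}{67}\right) = - \frac{11559095883}{113297}$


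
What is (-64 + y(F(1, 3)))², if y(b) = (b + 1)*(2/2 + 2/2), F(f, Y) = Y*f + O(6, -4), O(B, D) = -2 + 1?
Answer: 3364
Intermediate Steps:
O(B, D) = -1
F(f, Y) = -1 + Y*f (F(f, Y) = Y*f - 1 = -1 + Y*f)
y(b) = 2 + 2*b (y(b) = (1 + b)*(2*(½) + 2*(½)) = (1 + b)*(1 + 1) = (1 + b)*2 = 2 + 2*b)
(-64 + y(F(1, 3)))² = (-64 + (2 + 2*(-1 + 3*1)))² = (-64 + (2 + 2*(-1 + 3)))² = (-64 + (2 + 2*2))² = (-64 + (2 + 4))² = (-64 + 6)² = (-58)² = 3364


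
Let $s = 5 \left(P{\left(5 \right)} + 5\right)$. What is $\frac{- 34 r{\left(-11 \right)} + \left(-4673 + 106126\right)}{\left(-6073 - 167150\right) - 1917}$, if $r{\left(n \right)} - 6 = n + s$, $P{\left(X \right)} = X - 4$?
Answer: $- \frac{100603}{175140} \approx -0.57442$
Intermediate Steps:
$P{\left(X \right)} = -4 + X$
$s = 30$ ($s = 5 \left(\left(-4 + 5\right) + 5\right) = 5 \left(1 + 5\right) = 5 \cdot 6 = 30$)
$r{\left(n \right)} = 36 + n$ ($r{\left(n \right)} = 6 + \left(n + 30\right) = 6 + \left(30 + n\right) = 36 + n$)
$\frac{- 34 r{\left(-11 \right)} + \left(-4673 + 106126\right)}{\left(-6073 - 167150\right) - 1917} = \frac{- 34 \left(36 - 11\right) + \left(-4673 + 106126\right)}{\left(-6073 - 167150\right) - 1917} = \frac{\left(-34\right) 25 + 101453}{-173223 - 1917} = \frac{-850 + 101453}{-175140} = 100603 \left(- \frac{1}{175140}\right) = - \frac{100603}{175140}$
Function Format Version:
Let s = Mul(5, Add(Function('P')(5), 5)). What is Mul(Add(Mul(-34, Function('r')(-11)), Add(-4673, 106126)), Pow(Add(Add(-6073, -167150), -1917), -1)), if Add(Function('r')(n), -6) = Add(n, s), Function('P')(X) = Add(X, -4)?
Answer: Rational(-100603, 175140) ≈ -0.57442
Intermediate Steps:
Function('P')(X) = Add(-4, X)
s = 30 (s = Mul(5, Add(Add(-4, 5), 5)) = Mul(5, Add(1, 5)) = Mul(5, 6) = 30)
Function('r')(n) = Add(36, n) (Function('r')(n) = Add(6, Add(n, 30)) = Add(6, Add(30, n)) = Add(36, n))
Mul(Add(Mul(-34, Function('r')(-11)), Add(-4673, 106126)), Pow(Add(Add(-6073, -167150), -1917), -1)) = Mul(Add(Mul(-34, Add(36, -11)), Add(-4673, 106126)), Pow(Add(Add(-6073, -167150), -1917), -1)) = Mul(Add(Mul(-34, 25), 101453), Pow(Add(-173223, -1917), -1)) = Mul(Add(-850, 101453), Pow(-175140, -1)) = Mul(100603, Rational(-1, 175140)) = Rational(-100603, 175140)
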